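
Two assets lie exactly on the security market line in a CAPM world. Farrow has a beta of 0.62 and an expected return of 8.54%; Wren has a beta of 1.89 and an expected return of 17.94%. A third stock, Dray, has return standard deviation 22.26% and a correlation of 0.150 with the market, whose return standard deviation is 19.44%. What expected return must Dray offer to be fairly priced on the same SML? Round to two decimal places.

5.22%

MRP = (17.94% − 8.54%) / (1.89 − 0.62) = 7.4016%
R_f = 8.54% − 0.62 × 7.4016% = 3.9510%
β_Dray = ρ·σ_i/σ_m = 0.150 × 22.26 / 19.44 = 0.1718
E(R_Dray) = R_f + β × MRP = 3.9510% + 0.1718 × 7.4016% = 5.22%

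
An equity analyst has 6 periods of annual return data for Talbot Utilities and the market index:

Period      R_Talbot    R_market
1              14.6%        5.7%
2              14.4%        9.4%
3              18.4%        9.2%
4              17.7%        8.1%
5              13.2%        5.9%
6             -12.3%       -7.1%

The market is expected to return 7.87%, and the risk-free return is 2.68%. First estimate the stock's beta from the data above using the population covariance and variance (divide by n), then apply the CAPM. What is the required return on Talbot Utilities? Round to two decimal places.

12.13%

Mean R_i = (14.6 + 14.4 + 18.4 + 17.7 + 13.2 − 12.3) / 6 = 11.0000%
Mean R_m = (5.7 + 9.4 + 9.2 + 8.1 + 5.9 − 7.1) / 6 = 5.2000%
Σ(R_i − R̄_i)(R_m − R̄_m) = 353.2400  ⇒  Cov = 353.2400 / 6 = 58.8733
Σ(R_m − R̄_m)² = 194.0800  ⇒  Var(R_m) = 194.0800 / 6 = 32.3467
β = Cov / Var(R_m) = 58.8733 / 32.3467 = 1.8201
MRP = 7.87% − 2.68% = 5.19%
E(R) = R_f + β × MRP = 2.68% + 1.8201 × 5.19% = 12.13%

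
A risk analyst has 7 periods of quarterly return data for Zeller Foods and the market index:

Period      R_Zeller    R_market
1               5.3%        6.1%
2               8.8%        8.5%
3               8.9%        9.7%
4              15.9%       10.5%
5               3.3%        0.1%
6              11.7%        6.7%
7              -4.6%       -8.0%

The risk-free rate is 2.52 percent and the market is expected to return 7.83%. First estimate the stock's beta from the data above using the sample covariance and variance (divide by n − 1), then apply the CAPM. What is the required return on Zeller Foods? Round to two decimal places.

7.38%

Mean R_i = (5.3 + 8.8 + 8.9 + 15.9 + 3.3 + 11.7 − 4.6) / 7 = 7.0429%
Mean R_m = (6.1 + 8.5 + 9.7 + 10.5 + 0.1 + 6.7 − 8.0) / 7 = 4.8000%
Σ(R_i − R̄_i)(R_m − R̄_m) = 239.2900  ⇒  Cov = 239.2900 / 6 = 39.8817
Σ(R_m − R̄_m)² = 261.4200  ⇒  Var(R_m) = 261.4200 / 6 = 43.5700
β = Cov / Var(R_m) = 39.8817 / 43.5700 = 0.9153
MRP = 7.83% − 2.52% = 5.31%
E(R) = R_f + β × MRP = 2.52% + 0.9153 × 5.31% = 7.38%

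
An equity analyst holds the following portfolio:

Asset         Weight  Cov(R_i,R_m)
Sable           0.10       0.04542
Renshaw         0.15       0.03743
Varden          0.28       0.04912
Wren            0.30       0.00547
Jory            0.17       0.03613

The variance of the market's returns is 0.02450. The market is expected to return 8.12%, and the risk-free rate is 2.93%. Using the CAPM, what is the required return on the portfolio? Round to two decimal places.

β_Sable = 0.04542 / 0.02450 = 1.8539
β_Renshaw = 0.03743 / 0.02450 = 1.5278
β_Varden = 0.04912 / 0.02450 = 2.0049
β_Wren = 0.00547 / 0.02450 = 0.2233
β_Jory = 0.03613 / 0.02450 = 1.4747
β_P = Σ w_i β_i = 0.10×1.8539 + 0.15×1.5278 + 0.28×2.0049 + 0.30×0.2233 + 0.17×1.4747 = 1.2936
MRP = 8.12% − 2.93% = 5.19%
E(R_P) = R_f + β_P × MRP = 2.93% + 1.2936 × 5.19% = 9.64%

9.64%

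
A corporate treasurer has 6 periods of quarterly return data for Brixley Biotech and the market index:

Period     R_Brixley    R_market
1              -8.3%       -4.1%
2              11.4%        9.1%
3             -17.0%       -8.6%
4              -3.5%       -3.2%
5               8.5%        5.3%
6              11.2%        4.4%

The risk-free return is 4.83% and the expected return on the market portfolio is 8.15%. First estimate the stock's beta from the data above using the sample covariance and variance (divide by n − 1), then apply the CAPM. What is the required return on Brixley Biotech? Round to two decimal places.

10.44%

Mean R_i = (-8.3 + 11.4 − 17.0 − 3.5 + 8.5 + 11.2) / 6 = 0.3833%
Mean R_m = (-4.1 + 9.1 − 8.6 − 3.2 + 5.3 + 4.4) / 6 = 0.4833%
Σ(R_i − R̄_i)(R_m − R̄_m) = 388.3883  ⇒  Cov = 388.3883 / 5 = 77.6777
Σ(R_m − R̄_m)² = 229.8683  ⇒  Var(R_m) = 229.8683 / 5 = 45.9737
β = Cov / Var(R_m) = 77.6777 / 45.9737 = 1.6896
MRP = 8.15% − 4.83% = 3.32%
E(R) = R_f + β × MRP = 4.83% + 1.6896 × 3.32% = 10.44%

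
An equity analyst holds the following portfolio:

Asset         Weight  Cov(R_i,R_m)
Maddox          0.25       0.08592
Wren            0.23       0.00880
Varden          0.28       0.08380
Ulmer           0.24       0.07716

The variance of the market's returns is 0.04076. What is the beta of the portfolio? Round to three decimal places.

β_Maddox = 0.08592 / 0.04076 = 2.1079
β_Wren = 0.00880 / 0.04076 = 0.2159
β_Varden = 0.08380 / 0.04076 = 2.0559
β_Ulmer = 0.07716 / 0.04076 = 1.8930
β_P = Σ w_i β_i = 0.25×2.1079 + 0.23×0.2159 + 0.28×2.0559 + 0.24×1.8930 = 1.6066

1.607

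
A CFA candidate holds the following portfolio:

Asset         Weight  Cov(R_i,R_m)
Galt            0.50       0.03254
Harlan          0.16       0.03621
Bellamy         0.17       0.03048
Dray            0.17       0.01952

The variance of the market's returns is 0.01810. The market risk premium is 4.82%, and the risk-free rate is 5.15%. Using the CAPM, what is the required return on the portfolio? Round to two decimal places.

13.29%

β_Galt = 0.03254 / 0.01810 = 1.7978
β_Harlan = 0.03621 / 0.01810 = 2.0006
β_Bellamy = 0.03048 / 0.01810 = 1.6840
β_Dray = 0.01952 / 0.01810 = 1.0785
β_P = Σ w_i β_i = 0.50×1.7978 + 0.16×2.0006 + 0.17×1.6840 + 0.17×1.0785 = 1.6886
E(R_P) = R_f + β_P × MRP = 5.15% + 1.6886 × 4.82% = 13.29%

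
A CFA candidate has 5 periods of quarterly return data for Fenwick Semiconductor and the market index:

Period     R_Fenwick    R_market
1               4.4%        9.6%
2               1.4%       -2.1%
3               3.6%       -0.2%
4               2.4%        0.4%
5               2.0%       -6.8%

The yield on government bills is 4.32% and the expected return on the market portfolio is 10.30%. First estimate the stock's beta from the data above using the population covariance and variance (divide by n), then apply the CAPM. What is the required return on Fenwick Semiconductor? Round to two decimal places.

Mean R_i = (4.4 + 1.4 + 3.6 + 2.4 + 2.0) / 5 = 2.7600%
Mean R_m = (9.6 − 2.1 − 0.2 + 0.4 − 6.8) / 5 = 0.1800%
Σ(R_i − R̄_i)(R_m − R̄_m) = 23.4560  ⇒  Cov = 23.4560 / 5 = 4.6912
Σ(R_m − R̄_m)² = 142.8480  ⇒  Var(R_m) = 142.8480 / 5 = 28.5696
β = Cov / Var(R_m) = 4.6912 / 28.5696 = 0.1642
MRP = 10.30% − 4.32% = 5.98%
E(R) = R_f + β × MRP = 4.32% + 0.1642 × 5.98% = 5.30%

5.30%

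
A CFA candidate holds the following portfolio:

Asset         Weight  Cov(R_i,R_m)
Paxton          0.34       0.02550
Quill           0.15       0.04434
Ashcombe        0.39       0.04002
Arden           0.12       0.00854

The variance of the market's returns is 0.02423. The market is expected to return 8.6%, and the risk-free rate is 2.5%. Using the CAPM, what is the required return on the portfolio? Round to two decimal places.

β_Paxton = 0.02550 / 0.02423 = 1.0524
β_Quill = 0.04434 / 0.02423 = 1.8300
β_Ashcombe = 0.04002 / 0.02423 = 1.6517
β_Arden = 0.00854 / 0.02423 = 0.3525
β_P = Σ w_i β_i = 0.34×1.0524 + 0.15×1.8300 + 0.39×1.6517 + 0.12×0.3525 = 1.3188
MRP = 8.6% − 2.5% = 6.10%
E(R_P) = R_f + β_P × MRP = 2.5% + 1.3188 × 6.1% = 10.54%

10.54%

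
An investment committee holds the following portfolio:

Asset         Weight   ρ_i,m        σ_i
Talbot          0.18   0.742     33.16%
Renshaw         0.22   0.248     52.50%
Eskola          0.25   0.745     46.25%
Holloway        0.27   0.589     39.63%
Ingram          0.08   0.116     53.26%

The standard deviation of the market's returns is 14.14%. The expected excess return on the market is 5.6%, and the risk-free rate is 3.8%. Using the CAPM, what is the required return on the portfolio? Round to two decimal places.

β_Talbot = 0.742 × 33.16% / 14.14% = 1.7401
β_Renshaw = 0.248 × 52.50% / 14.14% = 0.9208
β_Eskola = 0.745 × 46.25% / 14.14% = 2.4368
β_Holloway = 0.589 × 39.63% / 14.14% = 1.6508
β_Ingram = 0.116 × 53.26% / 14.14% = 0.4369
β_P = Σ w_i β_i = 0.18×1.7401 + 0.22×0.9208 + 0.25×2.4368 + 0.27×1.6508 + 0.08×0.4369 = 1.6057
E(R_P) = R_f + β_P × MRP = 3.8% + 1.6057 × 5.6% = 12.79%

12.79%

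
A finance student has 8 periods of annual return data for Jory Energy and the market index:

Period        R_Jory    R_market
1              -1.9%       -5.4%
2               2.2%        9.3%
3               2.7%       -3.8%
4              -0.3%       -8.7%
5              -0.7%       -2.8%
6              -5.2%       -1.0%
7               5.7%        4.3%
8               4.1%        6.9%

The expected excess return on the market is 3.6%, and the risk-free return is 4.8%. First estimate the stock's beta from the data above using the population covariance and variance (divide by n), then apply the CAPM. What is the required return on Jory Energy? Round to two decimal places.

Mean R_i = (-1.9 + 2.2 + 2.7 − 0.3 − 0.7 − 5.2 + 5.7 + 4.1) / 8 = 0.8250%
Mean R_m = (-5.4 + 9.3 − 3.8 − 8.7 − 2.8 − 1.0 + 4.3 + 6.9) / 8 = -0.1500%
Σ(R_i − R̄_i)(R_m − R̄_m) = 84.0200  ⇒  Cov = 84.0200 / 8 = 10.5025
Σ(R_m − R̄_m)² = 280.5400  ⇒  Var(R_m) = 280.5400 / 8 = 35.0675
β = Cov / Var(R_m) = 10.5025 / 35.0675 = 0.2995
E(R) = R_f + β × MRP = 4.8% + 0.2995 × 3.6% = 5.88%

5.88%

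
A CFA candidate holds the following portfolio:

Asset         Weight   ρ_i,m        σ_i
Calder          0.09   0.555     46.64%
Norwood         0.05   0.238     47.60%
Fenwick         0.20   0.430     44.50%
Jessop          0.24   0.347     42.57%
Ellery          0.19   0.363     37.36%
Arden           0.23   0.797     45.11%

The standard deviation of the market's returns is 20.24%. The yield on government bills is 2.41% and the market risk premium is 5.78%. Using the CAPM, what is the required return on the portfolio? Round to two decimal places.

8.44%

β_Calder = 0.555 × 46.64% / 20.24% = 1.2789
β_Norwood = 0.238 × 47.60% / 20.24% = 0.5597
β_Fenwick = 0.430 × 44.50% / 20.24% = 0.9454
β_Jessop = 0.347 × 42.57% / 20.24% = 0.7298
β_Ellery = 0.363 × 37.36% / 20.24% = 0.6700
β_Arden = 0.797 × 45.11% / 20.24% = 1.7763
β_P = Σ w_i β_i = 0.09×1.2789 + 0.05×0.5597 + 0.20×0.9454 + 0.24×0.7298 + 0.19×0.6700 + 0.23×1.7763 = 1.0432
E(R_P) = R_f + β_P × MRP = 2.41% + 1.0432 × 5.78% = 8.44%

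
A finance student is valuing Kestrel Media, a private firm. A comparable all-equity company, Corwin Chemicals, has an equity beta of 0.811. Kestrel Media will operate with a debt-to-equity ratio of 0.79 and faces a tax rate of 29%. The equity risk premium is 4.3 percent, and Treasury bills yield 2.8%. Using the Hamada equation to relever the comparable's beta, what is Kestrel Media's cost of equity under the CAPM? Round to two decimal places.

β_L = β_U × [1 + (1 − t)(D/E)] = 0.811 × [1 + (1 − 0.29) × 0.79]
    = 0.811 × [1 + 0.71 × 0.79] = 0.811 × 1.5609 = 1.2659
E(R) = R_f + β_L × MRP = 2.8% + 1.2659 × 4.3% = 8.24%

8.24%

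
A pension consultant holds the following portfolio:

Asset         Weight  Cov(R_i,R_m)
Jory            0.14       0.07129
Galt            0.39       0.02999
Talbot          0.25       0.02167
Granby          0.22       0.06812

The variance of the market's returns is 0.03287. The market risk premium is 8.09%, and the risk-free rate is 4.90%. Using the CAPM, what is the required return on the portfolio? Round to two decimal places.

β_Jory = 0.07129 / 0.03287 = 2.1688
β_Galt = 0.02999 / 0.03287 = 0.9124
β_Talbot = 0.02167 / 0.03287 = 0.6593
β_Granby = 0.06812 / 0.03287 = 2.0724
β_P = Σ w_i β_i = 0.14×2.1688 + 0.39×0.9124 + 0.25×0.6593 + 0.22×2.0724 = 1.2802
E(R_P) = R_f + β_P × MRP = 4.90% + 1.2802 × 8.09% = 15.26%

15.26%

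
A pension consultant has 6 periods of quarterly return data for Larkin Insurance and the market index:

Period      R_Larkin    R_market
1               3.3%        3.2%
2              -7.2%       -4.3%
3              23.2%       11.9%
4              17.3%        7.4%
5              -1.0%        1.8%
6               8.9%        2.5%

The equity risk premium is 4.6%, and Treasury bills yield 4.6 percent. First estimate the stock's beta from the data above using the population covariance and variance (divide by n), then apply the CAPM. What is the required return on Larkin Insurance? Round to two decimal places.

Mean R_i = (3.3 − 7.2 + 23.2 + 17.3 − 1.0 + 8.9) / 6 = 7.4167%
Mean R_m = (3.2 − 4.3 + 11.9 + 7.4 + 1.8 + 2.5) / 6 = 3.7500%
Σ(R_i − R̄_i)(R_m − R̄_m) = 299.1950  ⇒  Cov = 299.1950 / 6 = 49.8658
Σ(R_m − R̄_m)² = 150.2150  ⇒  Var(R_m) = 150.2150 / 6 = 25.0358
β = Cov / Var(R_m) = 49.8658 / 25.0358 = 1.9918
E(R) = R_f + β × MRP = 4.6% + 1.9918 × 4.6% = 13.76%

13.76%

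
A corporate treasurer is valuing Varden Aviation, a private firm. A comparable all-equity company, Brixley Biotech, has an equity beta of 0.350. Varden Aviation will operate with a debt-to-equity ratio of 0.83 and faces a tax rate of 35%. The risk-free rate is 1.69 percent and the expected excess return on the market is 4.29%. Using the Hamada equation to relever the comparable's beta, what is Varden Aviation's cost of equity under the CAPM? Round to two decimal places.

β_L = β_U × [1 + (1 − t)(D/E)] = 0.350 × [1 + (1 − 0.35) × 0.83]
    = 0.350 × [1 + 0.65 × 0.83] = 0.350 × 1.5395 = 0.5388
E(R) = R_f + β_L × MRP = 1.69% + 0.5388 × 4.29% = 4.00%

4.00%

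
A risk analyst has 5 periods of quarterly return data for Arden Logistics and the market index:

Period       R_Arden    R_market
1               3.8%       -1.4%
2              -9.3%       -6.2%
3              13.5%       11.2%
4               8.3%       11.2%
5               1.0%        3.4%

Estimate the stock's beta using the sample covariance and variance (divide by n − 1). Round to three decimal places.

Mean R_i = (3.8 − 9.3 + 13.5 + 8.3 + 1.0) / 5 = 3.4600%
Mean R_m = (-1.4 − 6.2 + 11.2 + 11.2 + 3.4) / 5 = 3.6400%
Σ(R_i − R̄_i)(R_m − R̄_m) = 236.9280  ⇒  Cov = 236.9280 / 4 = 59.2320
Σ(R_m − R̄_m)² = 236.5920  ⇒  Var(R_m) = 236.5920 / 4 = 59.1480
β = Cov / Var(R_m) = 59.2320 / 59.1480 = 1.0014

1.001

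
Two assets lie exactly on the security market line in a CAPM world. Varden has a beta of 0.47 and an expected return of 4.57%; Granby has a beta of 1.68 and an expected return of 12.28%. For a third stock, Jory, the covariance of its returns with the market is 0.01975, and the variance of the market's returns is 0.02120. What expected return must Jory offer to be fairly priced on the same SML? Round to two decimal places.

MRP = (12.28% − 4.57%) / (1.68 − 0.47) = 6.3719%
R_f = 4.57% − 0.47 × 6.3719% = 1.5752%
β_Jory = Cov / Var(R_m) = 0.01975 / 0.02120 = 0.9316
E(R_Jory) = R_f + β × MRP = 1.5752% + 0.9316 × 6.3719% = 7.51%

7.51%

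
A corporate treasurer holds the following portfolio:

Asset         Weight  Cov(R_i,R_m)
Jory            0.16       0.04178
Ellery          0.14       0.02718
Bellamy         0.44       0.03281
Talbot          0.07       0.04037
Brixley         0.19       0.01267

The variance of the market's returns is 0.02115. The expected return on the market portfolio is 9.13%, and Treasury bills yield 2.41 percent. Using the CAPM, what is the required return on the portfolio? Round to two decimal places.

β_Jory = 0.04178 / 0.02115 = 1.9754
β_Ellery = 0.02718 / 0.02115 = 1.2851
β_Bellamy = 0.03281 / 0.02115 = 1.5513
β_Talbot = 0.04037 / 0.02115 = 1.9087
β_Brixley = 0.01267 / 0.02115 = 0.5991
β_P = Σ w_i β_i = 0.16×1.9754 + 0.14×1.2851 + 0.44×1.5513 + 0.07×1.9087 + 0.19×0.5991 = 1.4260
MRP = 9.13% − 2.41% = 6.72%
E(R_P) = R_f + β_P × MRP = 2.41% + 1.4260 × 6.72% = 11.99%

11.99%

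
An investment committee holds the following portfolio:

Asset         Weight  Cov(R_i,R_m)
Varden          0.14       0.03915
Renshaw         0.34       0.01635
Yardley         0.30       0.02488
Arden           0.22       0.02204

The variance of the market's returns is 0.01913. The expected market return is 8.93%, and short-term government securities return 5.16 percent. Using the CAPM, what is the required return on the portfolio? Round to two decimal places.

9.76%

β_Varden = 0.03915 / 0.01913 = 2.0465
β_Renshaw = 0.01635 / 0.01913 = 0.8547
β_Yardley = 0.02488 / 0.01913 = 1.3006
β_Arden = 0.02204 / 0.01913 = 1.1521
β_P = Σ w_i β_i = 0.14×2.0465 + 0.34×0.8547 + 0.30×1.3006 + 0.22×1.1521 = 1.2208
MRP = 8.93% − 5.16% = 3.77%
E(R_P) = R_f + β_P × MRP = 5.16% + 1.2208 × 3.77% = 9.76%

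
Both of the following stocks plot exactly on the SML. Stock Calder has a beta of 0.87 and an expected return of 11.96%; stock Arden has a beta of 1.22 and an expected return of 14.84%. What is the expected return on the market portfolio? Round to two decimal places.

Both satisfy E(R) = R_f + β·MRP, so the slope of the SML is
MRP = (14.84% − 11.96%) / (1.22 − 0.87) = 2.88% / 0.35 = 8.2286%
R_f = E(R_Calder) − β_Calder·MRP = 11.96% − 0.87 × 8.2286% = 4.8011%
E(R_m) = R_f + MRP = 4.8011% + 8.2286% = 13.03%

13.03%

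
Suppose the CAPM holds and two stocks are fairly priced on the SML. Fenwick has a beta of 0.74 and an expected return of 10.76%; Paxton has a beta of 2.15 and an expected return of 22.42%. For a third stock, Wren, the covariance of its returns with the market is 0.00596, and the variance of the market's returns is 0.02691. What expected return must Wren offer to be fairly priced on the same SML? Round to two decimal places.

MRP = (22.42% − 10.76%) / (2.15 − 0.74) = 8.2695%
R_f = 10.76% − 0.74 × 8.2695% = 4.6406%
β_Wren = Cov / Var(R_m) = 0.00596 / 0.02691 = 0.2215
E(R_Wren) = R_f + β × MRP = 4.6406% + 0.2215 × 8.2695% = 6.47%

6.47%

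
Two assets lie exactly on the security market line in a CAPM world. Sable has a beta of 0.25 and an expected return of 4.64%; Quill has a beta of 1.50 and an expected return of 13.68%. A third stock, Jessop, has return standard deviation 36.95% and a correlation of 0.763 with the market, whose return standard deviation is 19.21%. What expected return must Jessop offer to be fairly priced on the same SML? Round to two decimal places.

MRP = (13.68% − 4.64%) / (1.50 − 0.25) = 7.2320%
R_f = 4.64% − 0.25 × 7.2320% = 2.8320%
β_Jessop = ρ·σ_i/σ_m = 0.763 × 36.95 / 19.21 = 1.4676
E(R_Jessop) = R_f + β × MRP = 2.8320% + 1.4676 × 7.2320% = 13.45%

13.45%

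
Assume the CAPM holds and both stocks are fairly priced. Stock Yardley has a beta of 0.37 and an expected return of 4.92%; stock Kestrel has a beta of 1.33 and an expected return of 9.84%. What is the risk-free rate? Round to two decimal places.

Both satisfy E(R) = R_f + β·MRP, so the slope of the SML is
MRP = (9.84% − 4.92%) / (1.33 − 0.37) = 4.92% / 0.96 = 5.1250%
R_f = E(R_Yardley) − β_Yardley·MRP = 4.92% − 0.37 × 5.1250% = 3.0238%

3.02%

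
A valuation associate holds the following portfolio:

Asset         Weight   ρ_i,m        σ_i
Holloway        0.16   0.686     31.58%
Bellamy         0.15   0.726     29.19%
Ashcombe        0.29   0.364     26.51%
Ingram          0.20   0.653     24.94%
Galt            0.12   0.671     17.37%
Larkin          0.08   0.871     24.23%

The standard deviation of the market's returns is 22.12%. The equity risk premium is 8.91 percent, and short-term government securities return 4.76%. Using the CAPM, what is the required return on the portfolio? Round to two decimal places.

β_Holloway = 0.686 × 31.58% / 22.12% = 0.9794
β_Bellamy = 0.726 × 29.19% / 22.12% = 0.9580
β_Ashcombe = 0.364 × 26.51% / 22.12% = 0.4362
β_Ingram = 0.653 × 24.94% / 22.12% = 0.7362
β_Galt = 0.671 × 17.37% / 22.12% = 0.5269
β_Larkin = 0.871 × 24.23% / 22.12% = 0.9541
β_P = Σ w_i β_i = 0.16×0.9794 + 0.15×0.9580 + 0.29×0.4362 + 0.20×0.7362 + 0.12×0.5269 + 0.08×0.9541 = 0.7137
E(R_P) = R_f + β_P × MRP = 4.76% + 0.7137 × 8.91% = 11.12%

11.12%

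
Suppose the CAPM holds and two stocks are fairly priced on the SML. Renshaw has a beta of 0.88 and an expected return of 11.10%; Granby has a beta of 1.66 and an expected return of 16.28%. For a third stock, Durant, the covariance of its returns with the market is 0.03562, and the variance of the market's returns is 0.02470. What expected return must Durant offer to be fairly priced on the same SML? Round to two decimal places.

MRP = (16.28% − 11.10%) / (1.66 − 0.88) = 6.6410%
R_f = 11.10% − 0.88 × 6.6410% = 5.2559%
β_Durant = Cov / Var(R_m) = 0.03562 / 0.02470 = 1.4421
E(R_Durant) = R_f + β × MRP = 5.2559% + 1.4421 × 6.6410% = 14.83%

14.83%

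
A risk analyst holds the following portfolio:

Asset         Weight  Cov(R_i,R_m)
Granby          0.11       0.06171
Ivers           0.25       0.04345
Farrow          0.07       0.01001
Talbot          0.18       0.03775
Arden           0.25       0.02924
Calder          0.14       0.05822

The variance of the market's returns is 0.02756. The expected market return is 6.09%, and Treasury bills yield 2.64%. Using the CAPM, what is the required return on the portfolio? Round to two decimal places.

7.72%

β_Granby = 0.06171 / 0.02756 = 2.2391
β_Ivers = 0.04345 / 0.02756 = 1.5766
β_Farrow = 0.01001 / 0.02756 = 0.3632
β_Talbot = 0.03775 / 0.02756 = 1.3697
β_Arden = 0.02924 / 0.02756 = 1.0610
β_Calder = 0.05822 / 0.02756 = 2.1125
β_P = Σ w_i β_i = 0.11×2.2391 + 0.25×1.5766 + 0.07×0.3632 + 0.18×1.3697 + 0.25×1.0610 + 0.14×2.1125 = 1.4734
MRP = 6.09% − 2.64% = 3.45%
E(R_P) = R_f + β_P × MRP = 2.64% + 1.4734 × 3.45% = 7.72%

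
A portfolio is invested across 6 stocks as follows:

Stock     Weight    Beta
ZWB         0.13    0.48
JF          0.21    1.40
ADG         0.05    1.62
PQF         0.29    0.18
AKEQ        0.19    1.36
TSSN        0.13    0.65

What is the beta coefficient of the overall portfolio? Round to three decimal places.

0.833

β_P = Σ w_i β_i = 0.13×0.48 + 0.21×1.40 + 0.05×1.62 + 0.29×0.18 + 0.19×1.36 + 0.13×0.65 = 0.8325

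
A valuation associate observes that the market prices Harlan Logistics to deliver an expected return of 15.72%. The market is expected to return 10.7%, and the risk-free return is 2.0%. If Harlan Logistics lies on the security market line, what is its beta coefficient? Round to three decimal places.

MRP = 10.7% − 2.0% = 8.70%
β = (E(R) − R_f) / MRP = (15.72% − 2.0%) / 8.7% = 13.72% / 8.7% = 1.577

1.577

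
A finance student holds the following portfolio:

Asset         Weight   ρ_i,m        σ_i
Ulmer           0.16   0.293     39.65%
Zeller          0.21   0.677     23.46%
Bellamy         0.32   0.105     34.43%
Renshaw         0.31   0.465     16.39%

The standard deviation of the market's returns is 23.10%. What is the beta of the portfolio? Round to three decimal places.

β_Ulmer = 0.293 × 39.65% / 23.10% = 0.5029
β_Zeller = 0.677 × 23.46% / 23.10% = 0.6876
β_Bellamy = 0.105 × 34.43% / 23.10% = 0.1565
β_Renshaw = 0.465 × 16.39% / 23.10% = 0.3299
β_P = Σ w_i β_i = 0.16×0.5029 + 0.21×0.6876 + 0.32×0.1565 + 0.31×0.3299 = 0.3772

0.377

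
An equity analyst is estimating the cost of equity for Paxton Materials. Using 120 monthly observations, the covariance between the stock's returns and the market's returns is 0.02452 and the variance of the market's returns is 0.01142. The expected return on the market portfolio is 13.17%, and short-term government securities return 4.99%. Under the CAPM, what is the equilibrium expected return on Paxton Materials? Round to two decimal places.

β = Cov(R_i, R_m) / Var(R_m) = 0.02452 / 0.01142 = 2.1471
MRP = 13.17% − 4.99% = 8.18%
E(R) = R_f + β × MRP = 4.99% + 2.1471 × 8.18% = 22.55%

22.55%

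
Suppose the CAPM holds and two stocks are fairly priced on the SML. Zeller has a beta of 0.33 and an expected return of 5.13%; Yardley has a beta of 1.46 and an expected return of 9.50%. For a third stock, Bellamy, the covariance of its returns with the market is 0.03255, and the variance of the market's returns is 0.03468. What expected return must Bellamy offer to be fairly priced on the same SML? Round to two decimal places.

7.48%

MRP = (9.50% − 5.13%) / (1.46 − 0.33) = 3.8673%
R_f = 5.13% − 0.33 × 3.8673% = 3.8538%
β_Bellamy = Cov / Var(R_m) = 0.03255 / 0.03468 = 0.9386
E(R_Bellamy) = R_f + β × MRP = 3.8538% + 0.9386 × 3.8673% = 7.48%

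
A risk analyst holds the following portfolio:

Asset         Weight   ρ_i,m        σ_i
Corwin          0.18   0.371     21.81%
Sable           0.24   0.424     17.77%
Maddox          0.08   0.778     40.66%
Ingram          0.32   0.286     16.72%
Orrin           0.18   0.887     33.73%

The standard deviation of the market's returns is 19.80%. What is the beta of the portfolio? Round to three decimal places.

β_Corwin = 0.371 × 21.81% / 19.80% = 0.4087
β_Sable = 0.424 × 17.77% / 19.80% = 0.3805
β_Maddox = 0.778 × 40.66% / 19.80% = 1.5977
β_Ingram = 0.286 × 16.72% / 19.80% = 0.2415
β_Orrin = 0.887 × 33.73% / 19.80% = 1.5110
β_P = Σ w_i β_i = 0.18×0.4087 + 0.24×0.3805 + 0.08×1.5977 + 0.32×0.2415 + 0.18×1.5110 = 0.6420

0.642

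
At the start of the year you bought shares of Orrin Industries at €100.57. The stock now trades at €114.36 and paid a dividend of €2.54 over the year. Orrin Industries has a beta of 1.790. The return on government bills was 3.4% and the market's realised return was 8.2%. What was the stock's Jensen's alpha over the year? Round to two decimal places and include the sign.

+4.25%

Realised HPR = (P1 + D1 − P0) / P0 = (114.36 + 2.54 − 100.57) / 100.57 = 16.33 / 100.57 = 16.2374%
MRP = 8.2% − 3.4% = 4.80%
CAPM required = R_f + β·MRP = 3.4% + 1.790 × 4.8% = 11.9920%
α = realised − required = 16.2374% − 11.9920% = +4.25%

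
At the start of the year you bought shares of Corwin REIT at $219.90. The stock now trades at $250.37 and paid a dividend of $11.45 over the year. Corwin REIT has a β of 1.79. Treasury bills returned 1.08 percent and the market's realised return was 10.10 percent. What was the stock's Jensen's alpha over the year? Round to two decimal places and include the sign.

Realised HPR = (P1 + D1 − P0) / P0 = (250.37 + 11.45 − 219.90) / 219.90 = 41.92 / 219.90 = 19.0632%
MRP = 10.10% − 1.08% = 9.02%
CAPM required = R_f + β·MRP = 1.08% + 1.79 × 9.02% = 17.2258%
α = realised − required = 19.0632% − 17.2258% = +1.84%

+1.84%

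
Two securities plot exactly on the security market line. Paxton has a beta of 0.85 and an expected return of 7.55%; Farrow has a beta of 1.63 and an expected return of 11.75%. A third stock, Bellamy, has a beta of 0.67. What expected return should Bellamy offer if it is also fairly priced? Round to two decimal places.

MRP (SML slope) = (11.75% − 7.55%) / (1.63 − 0.85) = 4.20% / 0.78 = 5.3846%
R_f (intercept) = 7.55% − 0.85 × 5.3846% = 2.9731%
E(R_Bellamy) = R_f + β × MRP = 2.9731% + 0.67 × 5.3846% = 6.58%

6.58%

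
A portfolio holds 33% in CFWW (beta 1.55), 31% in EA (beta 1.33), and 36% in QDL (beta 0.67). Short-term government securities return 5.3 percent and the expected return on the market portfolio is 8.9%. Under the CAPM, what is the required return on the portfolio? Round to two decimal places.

β_P = Σ w_i β_i = 0.33×1.55 + 0.31×1.33 + 0.36×0.67 = 1.1650
MRP = 8.9% − 5.3% = 3.60%
E(R_P) = R_f + β_P × MRP = 5.3% + 1.1650 × 3.6% = 9.49%

9.49%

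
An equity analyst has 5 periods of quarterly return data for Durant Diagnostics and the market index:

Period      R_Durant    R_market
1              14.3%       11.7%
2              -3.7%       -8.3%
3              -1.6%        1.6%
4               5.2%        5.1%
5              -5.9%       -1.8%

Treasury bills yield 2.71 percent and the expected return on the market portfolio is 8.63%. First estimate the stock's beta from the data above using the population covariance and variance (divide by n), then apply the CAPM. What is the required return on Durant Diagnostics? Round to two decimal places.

8.50%

Mean R_i = (14.3 − 3.7 − 1.6 + 5.2 − 5.9) / 5 = 1.6600%
Mean R_m = (11.7 − 8.3 + 1.6 + 5.1 − 1.8) / 5 = 1.6600%
Σ(R_i − R̄_i)(R_m − R̄_m) = 218.8220  ⇒  Cov = 218.8220 / 5 = 43.7644
Σ(R_m − R̄_m)² = 223.8120  ⇒  Var(R_m) = 223.8120 / 5 = 44.7624
β = Cov / Var(R_m) = 43.7644 / 44.7624 = 0.9777
MRP = 8.63% − 2.71% = 5.92%
E(R) = R_f + β × MRP = 2.71% + 0.9777 × 5.92% = 8.50%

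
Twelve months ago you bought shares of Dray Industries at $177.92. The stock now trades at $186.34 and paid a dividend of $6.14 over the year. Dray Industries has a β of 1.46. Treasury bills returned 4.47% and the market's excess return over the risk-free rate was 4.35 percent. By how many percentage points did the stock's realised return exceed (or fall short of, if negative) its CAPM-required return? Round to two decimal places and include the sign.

-2.64%

Realised HPR = (P1 + D1 − P0) / P0 = (186.34 + 6.14 − 177.92) / 177.92 = 14.56 / 177.92 = 8.1835%
CAPM required = R_f + β·MRP = 4.47% + 1.46 × 4.35% = 10.8210%
α = realised − required = 8.1835% − 10.8210% = -2.64%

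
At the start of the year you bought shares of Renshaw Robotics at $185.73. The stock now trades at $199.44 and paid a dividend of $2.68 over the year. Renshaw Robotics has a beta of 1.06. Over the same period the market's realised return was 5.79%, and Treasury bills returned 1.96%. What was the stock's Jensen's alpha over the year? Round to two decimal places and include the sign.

Realised HPR = (P1 + D1 − P0) / P0 = (199.44 + 2.68 − 185.73) / 185.73 = 16.39 / 185.73 = 8.8246%
MRP = 5.79% − 1.96% = 3.83%
CAPM required = R_f + β·MRP = 1.96% + 1.06 × 3.83% = 6.0198%
α = realised − required = 8.8246% − 6.0198% = +2.80%

+2.80%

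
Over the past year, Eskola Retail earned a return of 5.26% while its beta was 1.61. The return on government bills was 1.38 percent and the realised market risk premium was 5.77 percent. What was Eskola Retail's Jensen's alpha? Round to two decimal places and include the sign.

CAPM benchmark = R_f + β(R_m − R_f) = 1.38% + 1.61 × 5.77% = 10.6697%
α = actual − benchmark = 5.26% − 10.6697% = -5.41%

-5.41%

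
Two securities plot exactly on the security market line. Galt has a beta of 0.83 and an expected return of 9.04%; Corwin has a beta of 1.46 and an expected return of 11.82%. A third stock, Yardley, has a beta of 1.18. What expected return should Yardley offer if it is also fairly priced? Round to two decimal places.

10.58%

MRP (SML slope) = (11.82% − 9.04%) / (1.46 − 0.83) = 2.78% / 0.63 = 4.4127%
R_f (intercept) = 9.04% − 0.83 × 4.4127% = 5.3775%
E(R_Yardley) = R_f + β × MRP = 5.3775% + 1.18 × 4.4127% = 10.58%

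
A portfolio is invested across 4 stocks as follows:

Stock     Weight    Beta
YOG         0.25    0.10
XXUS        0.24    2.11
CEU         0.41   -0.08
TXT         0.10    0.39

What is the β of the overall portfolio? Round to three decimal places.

β_P = Σ w_i β_i = 0.25×0.10 + 0.24×2.11 + 0.41×-0.08 + 0.10×0.39 = 0.5376

0.538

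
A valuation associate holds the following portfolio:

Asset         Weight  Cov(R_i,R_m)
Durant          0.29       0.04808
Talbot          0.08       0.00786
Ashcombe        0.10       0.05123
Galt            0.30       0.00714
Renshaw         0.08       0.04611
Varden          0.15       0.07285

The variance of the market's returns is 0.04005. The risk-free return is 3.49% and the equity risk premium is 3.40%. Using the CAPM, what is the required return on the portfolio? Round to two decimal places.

6.58%

β_Durant = 0.04808 / 0.04005 = 1.2005
β_Talbot = 0.00786 / 0.04005 = 0.1963
β_Ashcombe = 0.05123 / 0.04005 = 1.2792
β_Galt = 0.00714 / 0.04005 = 0.1783
β_Renshaw = 0.04611 / 0.04005 = 1.1513
β_Varden = 0.07285 / 0.04005 = 1.8190
β_P = Σ w_i β_i = 0.29×1.2005 + 0.08×0.1963 + 0.10×1.2792 + 0.30×0.1783 + 0.08×1.1513 + 0.15×1.8190 = 0.9102
E(R_P) = R_f + β_P × MRP = 3.49% + 0.9102 × 3.40% = 6.58%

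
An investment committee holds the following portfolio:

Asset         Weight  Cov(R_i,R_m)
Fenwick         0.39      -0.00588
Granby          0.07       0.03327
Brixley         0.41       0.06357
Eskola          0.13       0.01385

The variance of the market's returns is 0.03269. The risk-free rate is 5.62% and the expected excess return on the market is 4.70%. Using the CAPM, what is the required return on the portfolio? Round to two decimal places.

9.63%

β_Fenwick = -0.00588 / 0.03269 = -0.1799
β_Granby = 0.03327 / 0.03269 = 1.0177
β_Brixley = 0.06357 / 0.03269 = 1.9446
β_Eskola = 0.01385 / 0.03269 = 0.4237
β_P = Σ w_i β_i = 0.39×-0.1799 + 0.07×1.0177 + 0.41×1.9446 + 0.13×0.4237 = 0.8534
E(R_P) = R_f + β_P × MRP = 5.62% + 0.8534 × 4.70% = 9.63%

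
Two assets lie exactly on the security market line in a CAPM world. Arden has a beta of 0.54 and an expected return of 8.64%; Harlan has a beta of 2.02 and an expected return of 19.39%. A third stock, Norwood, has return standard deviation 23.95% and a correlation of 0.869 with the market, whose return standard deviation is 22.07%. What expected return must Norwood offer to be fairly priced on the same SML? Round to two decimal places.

MRP = (19.39% − 8.64%) / (2.02 − 0.54) = 7.2635%
R_f = 8.64% − 0.54 × 7.2635% = 4.7177%
β_Norwood = ρ·σ_i/σ_m = 0.869 × 23.95 / 22.07 = 0.9430
E(R_Norwood) = R_f + β × MRP = 4.7177% + 0.9430 × 7.2635% = 11.57%

11.57%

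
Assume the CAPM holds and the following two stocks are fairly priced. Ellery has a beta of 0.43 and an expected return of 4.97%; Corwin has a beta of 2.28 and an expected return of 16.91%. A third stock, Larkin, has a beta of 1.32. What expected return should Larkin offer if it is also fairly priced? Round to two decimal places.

MRP (SML slope) = (16.91% − 4.97%) / (2.28 − 0.43) = 11.94% / 1.85 = 6.4541%
R_f (intercept) = 4.97% − 0.43 × 6.4541% = 2.1947%
E(R_Larkin) = R_f + β × MRP = 2.1947% + 1.32 × 6.4541% = 10.71%

10.71%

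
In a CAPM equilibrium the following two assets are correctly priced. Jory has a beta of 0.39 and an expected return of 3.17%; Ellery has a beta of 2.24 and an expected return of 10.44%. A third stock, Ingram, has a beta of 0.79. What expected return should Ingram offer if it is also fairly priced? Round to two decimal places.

4.74%

MRP (SML slope) = (10.44% − 3.17%) / (2.24 − 0.39) = 7.27% / 1.85 = 3.9297%
R_f (intercept) = 3.17% − 0.39 × 3.9297% = 1.6374%
E(R_Ingram) = R_f + β × MRP = 1.6374% + 0.79 × 3.9297% = 4.74%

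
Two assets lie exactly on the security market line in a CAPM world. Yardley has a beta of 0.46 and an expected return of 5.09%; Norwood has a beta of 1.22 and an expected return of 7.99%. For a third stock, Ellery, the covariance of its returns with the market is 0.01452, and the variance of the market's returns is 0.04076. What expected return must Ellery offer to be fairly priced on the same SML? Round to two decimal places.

4.69%

MRP = (7.99% − 5.09%) / (1.22 − 0.46) = 3.8158%
R_f = 5.09% − 0.46 × 3.8158% = 3.3347%
β_Ellery = Cov / Var(R_m) = 0.01452 / 0.04076 = 0.3562
E(R_Ellery) = R_f + β × MRP = 3.3347% + 0.3562 × 3.8158% = 4.69%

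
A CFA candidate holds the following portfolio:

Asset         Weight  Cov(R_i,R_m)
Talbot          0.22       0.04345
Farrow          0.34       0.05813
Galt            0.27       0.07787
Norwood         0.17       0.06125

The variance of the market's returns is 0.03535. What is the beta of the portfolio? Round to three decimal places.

β_Talbot = 0.04345 / 0.03535 = 1.2291
β_Farrow = 0.05813 / 0.03535 = 1.6444
β_Galt = 0.07787 / 0.03535 = 2.2028
β_Norwood = 0.06125 / 0.03535 = 1.7327
β_P = Σ w_i β_i = 0.22×1.2291 + 0.34×1.6444 + 0.27×2.2028 + 0.17×1.7327 = 1.7188

1.719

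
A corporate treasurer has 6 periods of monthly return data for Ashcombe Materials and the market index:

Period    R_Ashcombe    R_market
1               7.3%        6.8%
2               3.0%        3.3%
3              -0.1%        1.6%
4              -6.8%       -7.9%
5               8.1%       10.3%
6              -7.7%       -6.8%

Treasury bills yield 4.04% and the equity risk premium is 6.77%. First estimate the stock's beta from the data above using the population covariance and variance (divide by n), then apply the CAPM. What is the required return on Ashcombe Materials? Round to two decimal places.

10.27%

Mean R_i = (7.3 + 3.0 − 0.1 − 6.8 + 8.1 − 7.7) / 6 = 0.6333%
Mean R_m = (6.8 + 3.3 + 1.6 − 7.9 + 10.3 − 6.8) / 6 = 1.2167%
Σ(R_i − R̄_i)(R_m − R̄_m) = 244.2667  ⇒  Cov = 244.2667 / 6 = 40.7111
Σ(R_m − R̄_m)² = 265.5483  ⇒  Var(R_m) = 265.5483 / 6 = 44.2581
β = Cov / Var(R_m) = 40.7111 / 44.2581 = 0.9199
E(R) = R_f + β × MRP = 4.04% + 0.9199 × 6.77% = 10.27%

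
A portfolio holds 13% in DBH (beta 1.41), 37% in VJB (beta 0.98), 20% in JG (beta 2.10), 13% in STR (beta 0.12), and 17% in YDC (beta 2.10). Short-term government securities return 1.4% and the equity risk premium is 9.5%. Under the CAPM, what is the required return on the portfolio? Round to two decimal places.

β_P = Σ w_i β_i = 0.13×1.41 + 0.37×0.98 + 0.20×2.10 + 0.13×0.12 + 0.17×2.10 = 1.3385
E(R_P) = R_f + β_P × MRP = 1.4% + 1.3385 × 9.5% = 14.12%

14.12%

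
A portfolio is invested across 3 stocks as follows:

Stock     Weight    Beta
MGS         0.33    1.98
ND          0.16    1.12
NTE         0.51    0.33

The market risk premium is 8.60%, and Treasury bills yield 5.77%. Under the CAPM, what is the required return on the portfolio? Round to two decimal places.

14.38%

β_P = Σ w_i β_i = 0.33×1.98 + 0.16×1.12 + 0.51×0.33 = 1.0009
E(R_P) = R_f + β_P × MRP = 5.77% + 1.0009 × 8.60% = 14.38%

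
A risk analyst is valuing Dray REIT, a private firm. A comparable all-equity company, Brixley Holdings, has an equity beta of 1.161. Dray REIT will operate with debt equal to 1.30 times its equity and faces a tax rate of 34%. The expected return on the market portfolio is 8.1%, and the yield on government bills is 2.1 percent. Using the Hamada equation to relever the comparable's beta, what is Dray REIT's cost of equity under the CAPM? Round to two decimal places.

β_L = β_U × [1 + (1 − t)(D/E)] = 1.161 × [1 + (1 − 0.34) × 1.30]
    = 1.161 × [1 + 0.66 × 1.30] = 1.161 × 1.8580 = 2.1571
MRP = 8.1% − 2.1% = 6.00%
E(R) = R_f + β_L × MRP = 2.1% + 2.1571 × 6.0% = 15.04%

15.04%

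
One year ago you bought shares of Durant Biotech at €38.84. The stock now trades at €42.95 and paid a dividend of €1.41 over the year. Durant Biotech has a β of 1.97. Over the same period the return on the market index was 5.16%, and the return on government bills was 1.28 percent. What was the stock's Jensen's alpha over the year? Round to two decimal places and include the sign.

Realised HPR = (P1 + D1 − P0) / P0 = (42.95 + 1.41 − 38.84) / 38.84 = 5.52 / 38.84 = 14.2122%
MRP = 5.16% − 1.28% = 3.88%
CAPM required = R_f + β·MRP = 1.28% + 1.97 × 3.88% = 8.9236%
α = realised − required = 14.2122% − 8.9236% = +5.29%

+5.29%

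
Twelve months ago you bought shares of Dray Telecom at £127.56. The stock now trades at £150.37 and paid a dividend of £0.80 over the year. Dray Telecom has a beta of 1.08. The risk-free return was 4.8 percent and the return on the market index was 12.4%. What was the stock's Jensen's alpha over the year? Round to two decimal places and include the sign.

+5.50%

Realised HPR = (P1 + D1 − P0) / P0 = (150.37 + 0.80 − 127.56) / 127.56 = 23.61 / 127.56 = 18.5089%
MRP = 12.4% − 4.8% = 7.60%
CAPM required = R_f + β·MRP = 4.8% + 1.08 × 7.6% = 13.0080%
α = realised − required = 18.5089% − 13.0080% = +5.50%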